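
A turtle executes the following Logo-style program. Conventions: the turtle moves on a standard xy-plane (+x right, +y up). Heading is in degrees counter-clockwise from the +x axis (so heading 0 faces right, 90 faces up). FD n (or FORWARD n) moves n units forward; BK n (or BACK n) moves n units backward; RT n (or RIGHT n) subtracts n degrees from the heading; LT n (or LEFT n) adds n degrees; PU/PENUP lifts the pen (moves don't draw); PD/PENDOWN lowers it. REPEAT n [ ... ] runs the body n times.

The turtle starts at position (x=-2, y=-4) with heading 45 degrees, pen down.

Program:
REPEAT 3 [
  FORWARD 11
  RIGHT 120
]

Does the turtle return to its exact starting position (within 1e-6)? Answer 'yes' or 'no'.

Answer: yes

Derivation:
Executing turtle program step by step:
Start: pos=(-2,-4), heading=45, pen down
REPEAT 3 [
  -- iteration 1/3 --
  FD 11: (-2,-4) -> (5.778,3.778) [heading=45, draw]
  RT 120: heading 45 -> 285
  -- iteration 2/3 --
  FD 11: (5.778,3.778) -> (8.625,-6.847) [heading=285, draw]
  RT 120: heading 285 -> 165
  -- iteration 3/3 --
  FD 11: (8.625,-6.847) -> (-2,-4) [heading=165, draw]
  RT 120: heading 165 -> 45
]
Final: pos=(-2,-4), heading=45, 3 segment(s) drawn

Start position: (-2, -4)
Final position: (-2, -4)
Distance = 0; < 1e-6 -> CLOSED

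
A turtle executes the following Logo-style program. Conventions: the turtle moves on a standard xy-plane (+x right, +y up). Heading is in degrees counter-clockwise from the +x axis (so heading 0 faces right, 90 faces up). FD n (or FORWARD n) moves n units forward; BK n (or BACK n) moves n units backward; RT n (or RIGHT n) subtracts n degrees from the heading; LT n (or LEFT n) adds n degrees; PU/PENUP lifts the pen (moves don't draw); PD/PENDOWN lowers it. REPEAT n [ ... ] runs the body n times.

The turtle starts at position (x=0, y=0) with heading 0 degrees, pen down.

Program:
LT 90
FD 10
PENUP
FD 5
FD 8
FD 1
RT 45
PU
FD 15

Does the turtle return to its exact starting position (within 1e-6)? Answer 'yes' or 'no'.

Executing turtle program step by step:
Start: pos=(0,0), heading=0, pen down
LT 90: heading 0 -> 90
FD 10: (0,0) -> (0,10) [heading=90, draw]
PU: pen up
FD 5: (0,10) -> (0,15) [heading=90, move]
FD 8: (0,15) -> (0,23) [heading=90, move]
FD 1: (0,23) -> (0,24) [heading=90, move]
RT 45: heading 90 -> 45
PU: pen up
FD 15: (0,24) -> (10.607,34.607) [heading=45, move]
Final: pos=(10.607,34.607), heading=45, 1 segment(s) drawn

Start position: (0, 0)
Final position: (10.607, 34.607)
Distance = 36.196; >= 1e-6 -> NOT closed

Answer: no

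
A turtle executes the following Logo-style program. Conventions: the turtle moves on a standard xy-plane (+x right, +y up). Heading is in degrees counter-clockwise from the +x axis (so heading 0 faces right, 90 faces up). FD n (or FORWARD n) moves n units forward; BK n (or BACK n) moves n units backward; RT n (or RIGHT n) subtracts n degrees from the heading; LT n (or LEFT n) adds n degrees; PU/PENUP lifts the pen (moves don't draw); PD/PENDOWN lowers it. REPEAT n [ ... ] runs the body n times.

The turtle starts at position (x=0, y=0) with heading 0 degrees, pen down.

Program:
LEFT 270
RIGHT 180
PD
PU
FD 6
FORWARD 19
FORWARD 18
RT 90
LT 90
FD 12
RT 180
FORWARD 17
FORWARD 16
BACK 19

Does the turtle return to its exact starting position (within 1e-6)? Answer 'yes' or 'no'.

Executing turtle program step by step:
Start: pos=(0,0), heading=0, pen down
LT 270: heading 0 -> 270
RT 180: heading 270 -> 90
PD: pen down
PU: pen up
FD 6: (0,0) -> (0,6) [heading=90, move]
FD 19: (0,6) -> (0,25) [heading=90, move]
FD 18: (0,25) -> (0,43) [heading=90, move]
RT 90: heading 90 -> 0
LT 90: heading 0 -> 90
FD 12: (0,43) -> (0,55) [heading=90, move]
RT 180: heading 90 -> 270
FD 17: (0,55) -> (0,38) [heading=270, move]
FD 16: (0,38) -> (0,22) [heading=270, move]
BK 19: (0,22) -> (0,41) [heading=270, move]
Final: pos=(0,41), heading=270, 0 segment(s) drawn

Start position: (0, 0)
Final position: (0, 41)
Distance = 41; >= 1e-6 -> NOT closed

Answer: no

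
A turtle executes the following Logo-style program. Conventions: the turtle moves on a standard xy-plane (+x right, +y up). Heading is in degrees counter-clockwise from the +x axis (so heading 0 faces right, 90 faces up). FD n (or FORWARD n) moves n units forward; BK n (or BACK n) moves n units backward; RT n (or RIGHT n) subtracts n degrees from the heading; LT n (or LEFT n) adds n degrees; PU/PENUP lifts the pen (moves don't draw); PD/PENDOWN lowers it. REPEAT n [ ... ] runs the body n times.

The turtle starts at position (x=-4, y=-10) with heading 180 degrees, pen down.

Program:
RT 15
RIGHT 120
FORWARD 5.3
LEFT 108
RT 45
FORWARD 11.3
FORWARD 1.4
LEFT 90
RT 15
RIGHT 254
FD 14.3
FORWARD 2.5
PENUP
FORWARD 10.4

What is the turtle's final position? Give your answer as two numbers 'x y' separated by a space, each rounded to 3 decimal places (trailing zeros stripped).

Executing turtle program step by step:
Start: pos=(-4,-10), heading=180, pen down
RT 15: heading 180 -> 165
RT 120: heading 165 -> 45
FD 5.3: (-4,-10) -> (-0.252,-6.252) [heading=45, draw]
LT 108: heading 45 -> 153
RT 45: heading 153 -> 108
FD 11.3: (-0.252,-6.252) -> (-3.744,4.495) [heading=108, draw]
FD 1.4: (-3.744,4.495) -> (-4.177,5.826) [heading=108, draw]
LT 90: heading 108 -> 198
RT 15: heading 198 -> 183
RT 254: heading 183 -> 289
FD 14.3: (-4.177,5.826) -> (0.479,-7.695) [heading=289, draw]
FD 2.5: (0.479,-7.695) -> (1.293,-10.059) [heading=289, draw]
PU: pen up
FD 10.4: (1.293,-10.059) -> (4.679,-19.892) [heading=289, move]
Final: pos=(4.679,-19.892), heading=289, 5 segment(s) drawn

Answer: 4.679 -19.892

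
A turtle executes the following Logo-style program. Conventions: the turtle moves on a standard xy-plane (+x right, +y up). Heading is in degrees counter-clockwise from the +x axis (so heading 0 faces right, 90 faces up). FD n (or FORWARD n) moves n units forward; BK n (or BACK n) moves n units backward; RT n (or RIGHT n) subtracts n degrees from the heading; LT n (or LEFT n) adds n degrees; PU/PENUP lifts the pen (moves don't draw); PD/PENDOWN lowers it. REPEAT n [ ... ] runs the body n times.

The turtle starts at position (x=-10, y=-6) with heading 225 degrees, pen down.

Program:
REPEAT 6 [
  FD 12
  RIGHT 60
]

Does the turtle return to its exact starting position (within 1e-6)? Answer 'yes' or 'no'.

Answer: yes

Derivation:
Executing turtle program step by step:
Start: pos=(-10,-6), heading=225, pen down
REPEAT 6 [
  -- iteration 1/6 --
  FD 12: (-10,-6) -> (-18.485,-14.485) [heading=225, draw]
  RT 60: heading 225 -> 165
  -- iteration 2/6 --
  FD 12: (-18.485,-14.485) -> (-30.076,-11.379) [heading=165, draw]
  RT 60: heading 165 -> 105
  -- iteration 3/6 --
  FD 12: (-30.076,-11.379) -> (-33.182,0.212) [heading=105, draw]
  RT 60: heading 105 -> 45
  -- iteration 4/6 --
  FD 12: (-33.182,0.212) -> (-24.697,8.697) [heading=45, draw]
  RT 60: heading 45 -> 345
  -- iteration 5/6 --
  FD 12: (-24.697,8.697) -> (-13.106,5.591) [heading=345, draw]
  RT 60: heading 345 -> 285
  -- iteration 6/6 --
  FD 12: (-13.106,5.591) -> (-10,-6) [heading=285, draw]
  RT 60: heading 285 -> 225
]
Final: pos=(-10,-6), heading=225, 6 segment(s) drawn

Start position: (-10, -6)
Final position: (-10, -6)
Distance = 0; < 1e-6 -> CLOSED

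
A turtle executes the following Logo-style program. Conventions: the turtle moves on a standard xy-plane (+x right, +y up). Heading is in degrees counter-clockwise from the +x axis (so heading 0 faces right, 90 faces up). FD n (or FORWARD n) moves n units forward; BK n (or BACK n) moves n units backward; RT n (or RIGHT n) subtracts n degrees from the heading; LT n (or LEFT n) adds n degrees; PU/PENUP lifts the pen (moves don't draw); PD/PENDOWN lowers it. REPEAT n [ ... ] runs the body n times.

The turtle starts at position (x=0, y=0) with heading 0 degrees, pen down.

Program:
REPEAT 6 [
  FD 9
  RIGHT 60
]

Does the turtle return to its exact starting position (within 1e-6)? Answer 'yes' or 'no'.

Executing turtle program step by step:
Start: pos=(0,0), heading=0, pen down
REPEAT 6 [
  -- iteration 1/6 --
  FD 9: (0,0) -> (9,0) [heading=0, draw]
  RT 60: heading 0 -> 300
  -- iteration 2/6 --
  FD 9: (9,0) -> (13.5,-7.794) [heading=300, draw]
  RT 60: heading 300 -> 240
  -- iteration 3/6 --
  FD 9: (13.5,-7.794) -> (9,-15.588) [heading=240, draw]
  RT 60: heading 240 -> 180
  -- iteration 4/6 --
  FD 9: (9,-15.588) -> (0,-15.588) [heading=180, draw]
  RT 60: heading 180 -> 120
  -- iteration 5/6 --
  FD 9: (0,-15.588) -> (-4.5,-7.794) [heading=120, draw]
  RT 60: heading 120 -> 60
  -- iteration 6/6 --
  FD 9: (-4.5,-7.794) -> (0,0) [heading=60, draw]
  RT 60: heading 60 -> 0
]
Final: pos=(0,0), heading=0, 6 segment(s) drawn

Start position: (0, 0)
Final position: (0, 0)
Distance = 0; < 1e-6 -> CLOSED

Answer: yes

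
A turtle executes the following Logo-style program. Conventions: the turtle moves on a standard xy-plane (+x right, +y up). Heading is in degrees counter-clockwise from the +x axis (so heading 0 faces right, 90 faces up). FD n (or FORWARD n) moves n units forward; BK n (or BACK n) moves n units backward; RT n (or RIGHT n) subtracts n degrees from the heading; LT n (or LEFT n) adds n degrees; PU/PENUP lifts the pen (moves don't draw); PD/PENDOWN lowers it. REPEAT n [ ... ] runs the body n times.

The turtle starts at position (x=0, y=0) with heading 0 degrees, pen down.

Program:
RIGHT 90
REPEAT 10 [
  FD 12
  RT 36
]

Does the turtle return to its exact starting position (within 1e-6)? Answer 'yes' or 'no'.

Answer: yes

Derivation:
Executing turtle program step by step:
Start: pos=(0,0), heading=0, pen down
RT 90: heading 0 -> 270
REPEAT 10 [
  -- iteration 1/10 --
  FD 12: (0,0) -> (0,-12) [heading=270, draw]
  RT 36: heading 270 -> 234
  -- iteration 2/10 --
  FD 12: (0,-12) -> (-7.053,-21.708) [heading=234, draw]
  RT 36: heading 234 -> 198
  -- iteration 3/10 --
  FD 12: (-7.053,-21.708) -> (-18.466,-25.416) [heading=198, draw]
  RT 36: heading 198 -> 162
  -- iteration 4/10 --
  FD 12: (-18.466,-25.416) -> (-29.879,-21.708) [heading=162, draw]
  RT 36: heading 162 -> 126
  -- iteration 5/10 --
  FD 12: (-29.879,-21.708) -> (-36.932,-12) [heading=126, draw]
  RT 36: heading 126 -> 90
  -- iteration 6/10 --
  FD 12: (-36.932,-12) -> (-36.932,0) [heading=90, draw]
  RT 36: heading 90 -> 54
  -- iteration 7/10 --
  FD 12: (-36.932,0) -> (-29.879,9.708) [heading=54, draw]
  RT 36: heading 54 -> 18
  -- iteration 8/10 --
  FD 12: (-29.879,9.708) -> (-18.466,13.416) [heading=18, draw]
  RT 36: heading 18 -> 342
  -- iteration 9/10 --
  FD 12: (-18.466,13.416) -> (-7.053,9.708) [heading=342, draw]
  RT 36: heading 342 -> 306
  -- iteration 10/10 --
  FD 12: (-7.053,9.708) -> (0,0) [heading=306, draw]
  RT 36: heading 306 -> 270
]
Final: pos=(0,0), heading=270, 10 segment(s) drawn

Start position: (0, 0)
Final position: (0, 0)
Distance = 0; < 1e-6 -> CLOSED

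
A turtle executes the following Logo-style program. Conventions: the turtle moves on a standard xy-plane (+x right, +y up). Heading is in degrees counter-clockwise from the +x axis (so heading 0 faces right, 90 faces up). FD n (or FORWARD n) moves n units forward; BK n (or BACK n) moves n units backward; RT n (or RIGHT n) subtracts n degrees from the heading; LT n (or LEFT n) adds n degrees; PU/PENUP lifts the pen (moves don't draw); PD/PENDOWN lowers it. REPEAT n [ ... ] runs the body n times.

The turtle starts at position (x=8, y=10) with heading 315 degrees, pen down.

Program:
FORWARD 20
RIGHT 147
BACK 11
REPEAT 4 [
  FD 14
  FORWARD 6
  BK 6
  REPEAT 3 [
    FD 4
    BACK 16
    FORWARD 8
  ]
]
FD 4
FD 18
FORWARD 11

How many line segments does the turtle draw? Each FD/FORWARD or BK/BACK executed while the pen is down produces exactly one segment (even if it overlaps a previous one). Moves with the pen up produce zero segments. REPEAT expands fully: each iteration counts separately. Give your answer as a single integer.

Answer: 53

Derivation:
Executing turtle program step by step:
Start: pos=(8,10), heading=315, pen down
FD 20: (8,10) -> (22.142,-4.142) [heading=315, draw]
RT 147: heading 315 -> 168
BK 11: (22.142,-4.142) -> (32.902,-6.429) [heading=168, draw]
REPEAT 4 [
  -- iteration 1/4 --
  FD 14: (32.902,-6.429) -> (19.208,-3.518) [heading=168, draw]
  FD 6: (19.208,-3.518) -> (13.339,-2.271) [heading=168, draw]
  BK 6: (13.339,-2.271) -> (19.208,-3.518) [heading=168, draw]
  REPEAT 3 [
    -- iteration 1/3 --
    FD 4: (19.208,-3.518) -> (15.295,-2.687) [heading=168, draw]
    BK 16: (15.295,-2.687) -> (30.945,-6.013) [heading=168, draw]
    FD 8: (30.945,-6.013) -> (23.12,-4.35) [heading=168, draw]
    -- iteration 2/3 --
    FD 4: (23.12,-4.35) -> (19.208,-3.518) [heading=168, draw]
    BK 16: (19.208,-3.518) -> (34.858,-6.845) [heading=168, draw]
    FD 8: (34.858,-6.845) -> (27.033,-5.182) [heading=168, draw]
    -- iteration 3/3 --
    FD 4: (27.033,-5.182) -> (23.12,-4.35) [heading=168, draw]
    BK 16: (23.12,-4.35) -> (38.771,-7.677) [heading=168, draw]
    FD 8: (38.771,-7.677) -> (30.945,-6.013) [heading=168, draw]
  ]
  -- iteration 2/4 --
  FD 14: (30.945,-6.013) -> (17.251,-3.103) [heading=168, draw]
  FD 6: (17.251,-3.103) -> (11.383,-1.855) [heading=168, draw]
  BK 6: (11.383,-1.855) -> (17.251,-3.103) [heading=168, draw]
  REPEAT 3 [
    -- iteration 1/3 --
    FD 4: (17.251,-3.103) -> (13.339,-2.271) [heading=168, draw]
    BK 16: (13.339,-2.271) -> (28.989,-5.598) [heading=168, draw]
    FD 8: (28.989,-5.598) -> (21.164,-3.934) [heading=168, draw]
    -- iteration 2/3 --
    FD 4: (21.164,-3.934) -> (17.251,-3.103) [heading=168, draw]
    BK 16: (17.251,-3.103) -> (32.902,-6.429) [heading=168, draw]
    FD 8: (32.902,-6.429) -> (25.077,-4.766) [heading=168, draw]
    -- iteration 3/3 --
    FD 4: (25.077,-4.766) -> (21.164,-3.934) [heading=168, draw]
    BK 16: (21.164,-3.934) -> (36.814,-7.261) [heading=168, draw]
    FD 8: (36.814,-7.261) -> (28.989,-5.598) [heading=168, draw]
  ]
  -- iteration 3/4 --
  FD 14: (28.989,-5.598) -> (15.295,-2.687) [heading=168, draw]
  FD 6: (15.295,-2.687) -> (9.426,-1.439) [heading=168, draw]
  BK 6: (9.426,-1.439) -> (15.295,-2.687) [heading=168, draw]
  REPEAT 3 [
    -- iteration 1/3 --
    FD 4: (15.295,-2.687) -> (11.383,-1.855) [heading=168, draw]
    BK 16: (11.383,-1.855) -> (27.033,-5.182) [heading=168, draw]
    FD 8: (27.033,-5.182) -> (19.208,-3.518) [heading=168, draw]
    -- iteration 2/3 --
    FD 4: (19.208,-3.518) -> (15.295,-2.687) [heading=168, draw]
    BK 16: (15.295,-2.687) -> (30.945,-6.013) [heading=168, draw]
    FD 8: (30.945,-6.013) -> (23.12,-4.35) [heading=168, draw]
    -- iteration 3/3 --
    FD 4: (23.12,-4.35) -> (19.208,-3.518) [heading=168, draw]
    BK 16: (19.208,-3.518) -> (34.858,-6.845) [heading=168, draw]
    FD 8: (34.858,-6.845) -> (27.033,-5.182) [heading=168, draw]
  ]
  -- iteration 4/4 --
  FD 14: (27.033,-5.182) -> (13.339,-2.271) [heading=168, draw]
  FD 6: (13.339,-2.271) -> (7.47,-1.023) [heading=168, draw]
  BK 6: (7.47,-1.023) -> (13.339,-2.271) [heading=168, draw]
  REPEAT 3 [
    -- iteration 1/3 --
    FD 4: (13.339,-2.271) -> (9.426,-1.439) [heading=168, draw]
    BK 16: (9.426,-1.439) -> (25.077,-4.766) [heading=168, draw]
    FD 8: (25.077,-4.766) -> (17.251,-3.103) [heading=168, draw]
    -- iteration 2/3 --
    FD 4: (17.251,-3.103) -> (13.339,-2.271) [heading=168, draw]
    BK 16: (13.339,-2.271) -> (28.989,-5.598) [heading=168, draw]
    FD 8: (28.989,-5.598) -> (21.164,-3.934) [heading=168, draw]
    -- iteration 3/3 --
    FD 4: (21.164,-3.934) -> (17.251,-3.103) [heading=168, draw]
    BK 16: (17.251,-3.103) -> (32.902,-6.429) [heading=168, draw]
    FD 8: (32.902,-6.429) -> (25.077,-4.766) [heading=168, draw]
  ]
]
FD 4: (25.077,-4.766) -> (21.164,-3.934) [heading=168, draw]
FD 18: (21.164,-3.934) -> (3.557,-0.192) [heading=168, draw]
FD 11: (3.557,-0.192) -> (-7.202,2.095) [heading=168, draw]
Final: pos=(-7.202,2.095), heading=168, 53 segment(s) drawn
Segments drawn: 53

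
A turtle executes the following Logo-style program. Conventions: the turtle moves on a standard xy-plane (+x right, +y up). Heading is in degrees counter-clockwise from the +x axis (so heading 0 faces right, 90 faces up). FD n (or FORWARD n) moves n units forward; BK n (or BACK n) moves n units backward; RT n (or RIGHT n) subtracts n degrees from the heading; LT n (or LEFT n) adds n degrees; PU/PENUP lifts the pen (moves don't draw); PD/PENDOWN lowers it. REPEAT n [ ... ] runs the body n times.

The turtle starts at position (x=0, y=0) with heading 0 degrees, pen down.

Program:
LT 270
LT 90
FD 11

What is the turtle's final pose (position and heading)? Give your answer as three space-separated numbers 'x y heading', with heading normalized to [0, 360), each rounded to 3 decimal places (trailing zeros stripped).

Executing turtle program step by step:
Start: pos=(0,0), heading=0, pen down
LT 270: heading 0 -> 270
LT 90: heading 270 -> 0
FD 11: (0,0) -> (11,0) [heading=0, draw]
Final: pos=(11,0), heading=0, 1 segment(s) drawn

Answer: 11 0 0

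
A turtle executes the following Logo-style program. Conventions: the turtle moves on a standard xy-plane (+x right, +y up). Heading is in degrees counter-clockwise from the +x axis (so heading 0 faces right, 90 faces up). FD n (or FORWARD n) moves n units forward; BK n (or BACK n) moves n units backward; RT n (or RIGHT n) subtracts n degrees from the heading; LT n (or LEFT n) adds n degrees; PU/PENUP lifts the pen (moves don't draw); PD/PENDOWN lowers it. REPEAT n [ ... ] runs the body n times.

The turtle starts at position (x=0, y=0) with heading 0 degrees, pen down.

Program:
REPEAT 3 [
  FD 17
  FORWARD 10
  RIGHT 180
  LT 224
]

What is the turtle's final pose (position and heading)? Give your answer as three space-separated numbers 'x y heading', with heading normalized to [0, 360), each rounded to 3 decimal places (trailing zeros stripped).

Answer: 47.364 45.739 132

Derivation:
Executing turtle program step by step:
Start: pos=(0,0), heading=0, pen down
REPEAT 3 [
  -- iteration 1/3 --
  FD 17: (0,0) -> (17,0) [heading=0, draw]
  FD 10: (17,0) -> (27,0) [heading=0, draw]
  RT 180: heading 0 -> 180
  LT 224: heading 180 -> 44
  -- iteration 2/3 --
  FD 17: (27,0) -> (39.229,11.809) [heading=44, draw]
  FD 10: (39.229,11.809) -> (46.422,18.756) [heading=44, draw]
  RT 180: heading 44 -> 224
  LT 224: heading 224 -> 88
  -- iteration 3/3 --
  FD 17: (46.422,18.756) -> (47.015,35.745) [heading=88, draw]
  FD 10: (47.015,35.745) -> (47.364,45.739) [heading=88, draw]
  RT 180: heading 88 -> 268
  LT 224: heading 268 -> 132
]
Final: pos=(47.364,45.739), heading=132, 6 segment(s) drawn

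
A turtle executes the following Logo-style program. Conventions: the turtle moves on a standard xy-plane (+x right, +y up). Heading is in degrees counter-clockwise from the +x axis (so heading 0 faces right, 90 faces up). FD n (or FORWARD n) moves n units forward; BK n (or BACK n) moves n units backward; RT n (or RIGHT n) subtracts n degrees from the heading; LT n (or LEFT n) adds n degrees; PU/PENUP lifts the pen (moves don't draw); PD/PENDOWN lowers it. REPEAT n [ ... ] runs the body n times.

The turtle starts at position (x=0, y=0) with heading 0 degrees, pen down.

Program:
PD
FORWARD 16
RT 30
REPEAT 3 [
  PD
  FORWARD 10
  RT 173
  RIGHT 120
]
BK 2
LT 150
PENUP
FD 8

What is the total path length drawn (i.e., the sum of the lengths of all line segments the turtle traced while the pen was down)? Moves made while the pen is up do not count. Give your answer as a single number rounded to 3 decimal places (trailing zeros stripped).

Executing turtle program step by step:
Start: pos=(0,0), heading=0, pen down
PD: pen down
FD 16: (0,0) -> (16,0) [heading=0, draw]
RT 30: heading 0 -> 330
REPEAT 3 [
  -- iteration 1/3 --
  PD: pen down
  FD 10: (16,0) -> (24.66,-5) [heading=330, draw]
  RT 173: heading 330 -> 157
  RT 120: heading 157 -> 37
  -- iteration 2/3 --
  PD: pen down
  FD 10: (24.66,-5) -> (32.647,1.018) [heading=37, draw]
  RT 173: heading 37 -> 224
  RT 120: heading 224 -> 104
  -- iteration 3/3 --
  PD: pen down
  FD 10: (32.647,1.018) -> (30.227,10.721) [heading=104, draw]
  RT 173: heading 104 -> 291
  RT 120: heading 291 -> 171
]
BK 2: (30.227,10.721) -> (32.203,10.408) [heading=171, draw]
LT 150: heading 171 -> 321
PU: pen up
FD 8: (32.203,10.408) -> (38.42,5.374) [heading=321, move]
Final: pos=(38.42,5.374), heading=321, 5 segment(s) drawn

Segment lengths:
  seg 1: (0,0) -> (16,0), length = 16
  seg 2: (16,0) -> (24.66,-5), length = 10
  seg 3: (24.66,-5) -> (32.647,1.018), length = 10
  seg 4: (32.647,1.018) -> (30.227,10.721), length = 10
  seg 5: (30.227,10.721) -> (32.203,10.408), length = 2
Total = 48

Answer: 48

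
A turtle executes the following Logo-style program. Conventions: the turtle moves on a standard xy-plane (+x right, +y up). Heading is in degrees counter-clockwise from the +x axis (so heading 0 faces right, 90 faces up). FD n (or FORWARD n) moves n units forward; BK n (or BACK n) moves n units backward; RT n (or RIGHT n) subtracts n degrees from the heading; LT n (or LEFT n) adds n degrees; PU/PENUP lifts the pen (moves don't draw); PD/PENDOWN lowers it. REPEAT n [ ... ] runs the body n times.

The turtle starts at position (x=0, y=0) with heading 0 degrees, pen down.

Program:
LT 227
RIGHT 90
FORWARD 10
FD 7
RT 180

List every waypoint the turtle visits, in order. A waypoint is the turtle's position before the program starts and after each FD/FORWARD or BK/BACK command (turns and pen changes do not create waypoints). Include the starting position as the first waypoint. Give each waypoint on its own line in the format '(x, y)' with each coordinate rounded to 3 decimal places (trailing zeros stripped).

Executing turtle program step by step:
Start: pos=(0,0), heading=0, pen down
LT 227: heading 0 -> 227
RT 90: heading 227 -> 137
FD 10: (0,0) -> (-7.314,6.82) [heading=137, draw]
FD 7: (-7.314,6.82) -> (-12.433,11.594) [heading=137, draw]
RT 180: heading 137 -> 317
Final: pos=(-12.433,11.594), heading=317, 2 segment(s) drawn
Waypoints (3 total):
(0, 0)
(-7.314, 6.82)
(-12.433, 11.594)

Answer: (0, 0)
(-7.314, 6.82)
(-12.433, 11.594)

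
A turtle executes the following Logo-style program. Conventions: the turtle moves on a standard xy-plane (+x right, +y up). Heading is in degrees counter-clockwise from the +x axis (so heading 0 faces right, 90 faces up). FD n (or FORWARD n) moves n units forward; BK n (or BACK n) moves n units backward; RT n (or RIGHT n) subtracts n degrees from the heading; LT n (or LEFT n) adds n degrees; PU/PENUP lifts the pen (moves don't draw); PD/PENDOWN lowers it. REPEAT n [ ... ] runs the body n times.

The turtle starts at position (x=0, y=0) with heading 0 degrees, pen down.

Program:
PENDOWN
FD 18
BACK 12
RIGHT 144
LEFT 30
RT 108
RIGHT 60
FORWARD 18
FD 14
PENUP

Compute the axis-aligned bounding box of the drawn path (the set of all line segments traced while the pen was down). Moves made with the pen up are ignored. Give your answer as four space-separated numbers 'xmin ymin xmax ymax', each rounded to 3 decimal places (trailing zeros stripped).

Executing turtle program step by step:
Start: pos=(0,0), heading=0, pen down
PD: pen down
FD 18: (0,0) -> (18,0) [heading=0, draw]
BK 12: (18,0) -> (6,0) [heading=0, draw]
RT 144: heading 0 -> 216
LT 30: heading 216 -> 246
RT 108: heading 246 -> 138
RT 60: heading 138 -> 78
FD 18: (6,0) -> (9.742,17.607) [heading=78, draw]
FD 14: (9.742,17.607) -> (12.653,31.301) [heading=78, draw]
PU: pen up
Final: pos=(12.653,31.301), heading=78, 4 segment(s) drawn

Segment endpoints: x in {0, 6, 9.742, 12.653, 18}, y in {0, 17.607, 31.301}
xmin=0, ymin=0, xmax=18, ymax=31.301

Answer: 0 0 18 31.301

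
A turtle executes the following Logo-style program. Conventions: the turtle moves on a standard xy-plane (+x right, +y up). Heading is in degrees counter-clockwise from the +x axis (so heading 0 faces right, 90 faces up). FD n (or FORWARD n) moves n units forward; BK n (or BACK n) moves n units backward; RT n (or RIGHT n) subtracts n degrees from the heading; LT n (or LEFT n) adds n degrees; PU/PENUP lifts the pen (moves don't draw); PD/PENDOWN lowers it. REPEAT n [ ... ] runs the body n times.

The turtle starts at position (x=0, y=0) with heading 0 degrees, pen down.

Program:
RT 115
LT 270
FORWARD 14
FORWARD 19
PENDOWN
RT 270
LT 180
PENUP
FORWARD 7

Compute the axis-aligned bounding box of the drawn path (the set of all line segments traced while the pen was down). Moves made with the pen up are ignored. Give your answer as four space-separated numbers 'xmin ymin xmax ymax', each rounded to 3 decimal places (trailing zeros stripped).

Executing turtle program step by step:
Start: pos=(0,0), heading=0, pen down
RT 115: heading 0 -> 245
LT 270: heading 245 -> 155
FD 14: (0,0) -> (-12.688,5.917) [heading=155, draw]
FD 19: (-12.688,5.917) -> (-29.908,13.946) [heading=155, draw]
PD: pen down
RT 270: heading 155 -> 245
LT 180: heading 245 -> 65
PU: pen up
FD 7: (-29.908,13.946) -> (-26.95,20.291) [heading=65, move]
Final: pos=(-26.95,20.291), heading=65, 2 segment(s) drawn

Segment endpoints: x in {-29.908, -12.688, 0}, y in {0, 5.917, 13.946}
xmin=-29.908, ymin=0, xmax=0, ymax=13.946

Answer: -29.908 0 0 13.946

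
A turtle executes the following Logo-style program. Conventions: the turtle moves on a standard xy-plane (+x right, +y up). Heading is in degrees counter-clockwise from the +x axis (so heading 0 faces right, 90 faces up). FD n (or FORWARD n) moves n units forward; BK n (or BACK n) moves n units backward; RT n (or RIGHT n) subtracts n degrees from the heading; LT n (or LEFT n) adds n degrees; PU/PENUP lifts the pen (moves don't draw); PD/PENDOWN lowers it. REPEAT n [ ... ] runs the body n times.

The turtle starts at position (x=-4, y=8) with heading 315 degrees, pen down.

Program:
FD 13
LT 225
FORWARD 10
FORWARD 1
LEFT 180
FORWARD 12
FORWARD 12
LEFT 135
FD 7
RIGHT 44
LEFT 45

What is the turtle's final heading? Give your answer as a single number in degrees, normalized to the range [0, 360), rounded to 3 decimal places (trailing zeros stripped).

Executing turtle program step by step:
Start: pos=(-4,8), heading=315, pen down
FD 13: (-4,8) -> (5.192,-1.192) [heading=315, draw]
LT 225: heading 315 -> 180
FD 10: (5.192,-1.192) -> (-4.808,-1.192) [heading=180, draw]
FD 1: (-4.808,-1.192) -> (-5.808,-1.192) [heading=180, draw]
LT 180: heading 180 -> 0
FD 12: (-5.808,-1.192) -> (6.192,-1.192) [heading=0, draw]
FD 12: (6.192,-1.192) -> (18.192,-1.192) [heading=0, draw]
LT 135: heading 0 -> 135
FD 7: (18.192,-1.192) -> (13.243,3.757) [heading=135, draw]
RT 44: heading 135 -> 91
LT 45: heading 91 -> 136
Final: pos=(13.243,3.757), heading=136, 6 segment(s) drawn

Answer: 136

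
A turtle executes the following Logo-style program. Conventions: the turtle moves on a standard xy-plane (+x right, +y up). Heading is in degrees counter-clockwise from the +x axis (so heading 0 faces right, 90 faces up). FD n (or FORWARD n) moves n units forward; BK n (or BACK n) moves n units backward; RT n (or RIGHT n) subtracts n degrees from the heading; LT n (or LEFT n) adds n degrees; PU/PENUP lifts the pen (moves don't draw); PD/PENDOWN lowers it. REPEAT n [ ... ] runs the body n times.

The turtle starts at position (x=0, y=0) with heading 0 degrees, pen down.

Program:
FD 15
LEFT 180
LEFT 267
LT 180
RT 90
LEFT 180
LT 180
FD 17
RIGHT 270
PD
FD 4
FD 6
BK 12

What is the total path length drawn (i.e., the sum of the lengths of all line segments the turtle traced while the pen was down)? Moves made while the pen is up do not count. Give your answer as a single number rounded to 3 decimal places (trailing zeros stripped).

Executing turtle program step by step:
Start: pos=(0,0), heading=0, pen down
FD 15: (0,0) -> (15,0) [heading=0, draw]
LT 180: heading 0 -> 180
LT 267: heading 180 -> 87
LT 180: heading 87 -> 267
RT 90: heading 267 -> 177
LT 180: heading 177 -> 357
LT 180: heading 357 -> 177
FD 17: (15,0) -> (-1.977,0.89) [heading=177, draw]
RT 270: heading 177 -> 267
PD: pen down
FD 4: (-1.977,0.89) -> (-2.186,-3.105) [heading=267, draw]
FD 6: (-2.186,-3.105) -> (-2.5,-9.097) [heading=267, draw]
BK 12: (-2.5,-9.097) -> (-1.872,2.887) [heading=267, draw]
Final: pos=(-1.872,2.887), heading=267, 5 segment(s) drawn

Segment lengths:
  seg 1: (0,0) -> (15,0), length = 15
  seg 2: (15,0) -> (-1.977,0.89), length = 17
  seg 3: (-1.977,0.89) -> (-2.186,-3.105), length = 4
  seg 4: (-2.186,-3.105) -> (-2.5,-9.097), length = 6
  seg 5: (-2.5,-9.097) -> (-1.872,2.887), length = 12
Total = 54

Answer: 54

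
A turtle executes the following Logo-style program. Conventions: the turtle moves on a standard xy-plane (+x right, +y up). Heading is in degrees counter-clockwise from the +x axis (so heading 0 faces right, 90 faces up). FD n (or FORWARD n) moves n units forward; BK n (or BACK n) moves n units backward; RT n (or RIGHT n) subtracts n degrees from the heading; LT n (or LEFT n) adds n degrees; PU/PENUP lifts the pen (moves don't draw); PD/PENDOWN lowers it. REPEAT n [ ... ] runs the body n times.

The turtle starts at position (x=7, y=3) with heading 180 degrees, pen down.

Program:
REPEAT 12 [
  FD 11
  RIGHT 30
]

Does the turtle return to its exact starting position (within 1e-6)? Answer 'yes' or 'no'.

Executing turtle program step by step:
Start: pos=(7,3), heading=180, pen down
REPEAT 12 [
  -- iteration 1/12 --
  FD 11: (7,3) -> (-4,3) [heading=180, draw]
  RT 30: heading 180 -> 150
  -- iteration 2/12 --
  FD 11: (-4,3) -> (-13.526,8.5) [heading=150, draw]
  RT 30: heading 150 -> 120
  -- iteration 3/12 --
  FD 11: (-13.526,8.5) -> (-19.026,18.026) [heading=120, draw]
  RT 30: heading 120 -> 90
  -- iteration 4/12 --
  FD 11: (-19.026,18.026) -> (-19.026,29.026) [heading=90, draw]
  RT 30: heading 90 -> 60
  -- iteration 5/12 --
  FD 11: (-19.026,29.026) -> (-13.526,38.553) [heading=60, draw]
  RT 30: heading 60 -> 30
  -- iteration 6/12 --
  FD 11: (-13.526,38.553) -> (-4,44.053) [heading=30, draw]
  RT 30: heading 30 -> 0
  -- iteration 7/12 --
  FD 11: (-4,44.053) -> (7,44.053) [heading=0, draw]
  RT 30: heading 0 -> 330
  -- iteration 8/12 --
  FD 11: (7,44.053) -> (16.526,38.553) [heading=330, draw]
  RT 30: heading 330 -> 300
  -- iteration 9/12 --
  FD 11: (16.526,38.553) -> (22.026,29.026) [heading=300, draw]
  RT 30: heading 300 -> 270
  -- iteration 10/12 --
  FD 11: (22.026,29.026) -> (22.026,18.026) [heading=270, draw]
  RT 30: heading 270 -> 240
  -- iteration 11/12 --
  FD 11: (22.026,18.026) -> (16.526,8.5) [heading=240, draw]
  RT 30: heading 240 -> 210
  -- iteration 12/12 --
  FD 11: (16.526,8.5) -> (7,3) [heading=210, draw]
  RT 30: heading 210 -> 180
]
Final: pos=(7,3), heading=180, 12 segment(s) drawn

Start position: (7, 3)
Final position: (7, 3)
Distance = 0; < 1e-6 -> CLOSED

Answer: yes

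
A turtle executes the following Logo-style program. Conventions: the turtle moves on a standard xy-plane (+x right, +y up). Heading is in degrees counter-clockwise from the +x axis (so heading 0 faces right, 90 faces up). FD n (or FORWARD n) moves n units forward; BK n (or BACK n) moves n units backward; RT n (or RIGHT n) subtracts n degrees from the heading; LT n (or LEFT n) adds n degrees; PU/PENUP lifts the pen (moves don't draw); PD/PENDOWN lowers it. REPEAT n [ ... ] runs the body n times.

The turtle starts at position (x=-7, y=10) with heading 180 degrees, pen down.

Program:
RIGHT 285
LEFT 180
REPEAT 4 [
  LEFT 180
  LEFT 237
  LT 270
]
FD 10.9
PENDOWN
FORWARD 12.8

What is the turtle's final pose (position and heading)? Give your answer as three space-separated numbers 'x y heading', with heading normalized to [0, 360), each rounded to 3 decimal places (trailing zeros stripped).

Executing turtle program step by step:
Start: pos=(-7,10), heading=180, pen down
RT 285: heading 180 -> 255
LT 180: heading 255 -> 75
REPEAT 4 [
  -- iteration 1/4 --
  LT 180: heading 75 -> 255
  LT 237: heading 255 -> 132
  LT 270: heading 132 -> 42
  -- iteration 2/4 --
  LT 180: heading 42 -> 222
  LT 237: heading 222 -> 99
  LT 270: heading 99 -> 9
  -- iteration 3/4 --
  LT 180: heading 9 -> 189
  LT 237: heading 189 -> 66
  LT 270: heading 66 -> 336
  -- iteration 4/4 --
  LT 180: heading 336 -> 156
  LT 237: heading 156 -> 33
  LT 270: heading 33 -> 303
]
FD 10.9: (-7,10) -> (-1.063,0.858) [heading=303, draw]
PD: pen down
FD 12.8: (-1.063,0.858) -> (5.908,-9.876) [heading=303, draw]
Final: pos=(5.908,-9.876), heading=303, 2 segment(s) drawn

Answer: 5.908 -9.876 303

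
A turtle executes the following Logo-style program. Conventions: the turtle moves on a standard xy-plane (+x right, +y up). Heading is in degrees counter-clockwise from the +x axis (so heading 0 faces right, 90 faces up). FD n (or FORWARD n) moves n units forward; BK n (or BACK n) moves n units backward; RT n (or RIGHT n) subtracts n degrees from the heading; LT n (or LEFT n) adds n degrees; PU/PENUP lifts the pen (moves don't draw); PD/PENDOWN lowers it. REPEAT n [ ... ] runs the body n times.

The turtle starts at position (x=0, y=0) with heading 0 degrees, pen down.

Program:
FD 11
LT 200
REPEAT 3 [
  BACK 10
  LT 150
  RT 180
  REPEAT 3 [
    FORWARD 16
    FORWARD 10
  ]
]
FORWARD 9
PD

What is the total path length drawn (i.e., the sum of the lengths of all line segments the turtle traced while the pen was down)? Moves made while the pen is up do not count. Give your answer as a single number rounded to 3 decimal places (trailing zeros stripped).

Executing turtle program step by step:
Start: pos=(0,0), heading=0, pen down
FD 11: (0,0) -> (11,0) [heading=0, draw]
LT 200: heading 0 -> 200
REPEAT 3 [
  -- iteration 1/3 --
  BK 10: (11,0) -> (20.397,3.42) [heading=200, draw]
  LT 150: heading 200 -> 350
  RT 180: heading 350 -> 170
  REPEAT 3 [
    -- iteration 1/3 --
    FD 16: (20.397,3.42) -> (4.64,6.199) [heading=170, draw]
    FD 10: (4.64,6.199) -> (-5.208,7.935) [heading=170, draw]
    -- iteration 2/3 --
    FD 16: (-5.208,7.935) -> (-20.965,10.713) [heading=170, draw]
    FD 10: (-20.965,10.713) -> (-30.813,12.45) [heading=170, draw]
    -- iteration 3/3 --
    FD 16: (-30.813,12.45) -> (-46.57,15.228) [heading=170, draw]
    FD 10: (-46.57,15.228) -> (-56.418,16.965) [heading=170, draw]
  ]
  -- iteration 2/3 --
  BK 10: (-56.418,16.965) -> (-46.57,15.228) [heading=170, draw]
  LT 150: heading 170 -> 320
  RT 180: heading 320 -> 140
  REPEAT 3 [
    -- iteration 1/3 --
    FD 16: (-46.57,15.228) -> (-58.827,25.513) [heading=140, draw]
    FD 10: (-58.827,25.513) -> (-66.487,31.941) [heading=140, draw]
    -- iteration 2/3 --
    FD 16: (-66.487,31.941) -> (-78.744,42.225) [heading=140, draw]
    FD 10: (-78.744,42.225) -> (-86.404,48.653) [heading=140, draw]
    -- iteration 3/3 --
    FD 16: (-86.404,48.653) -> (-98.661,58.938) [heading=140, draw]
    FD 10: (-98.661,58.938) -> (-106.321,65.366) [heading=140, draw]
  ]
  -- iteration 3/3 --
  BK 10: (-106.321,65.366) -> (-98.661,58.938) [heading=140, draw]
  LT 150: heading 140 -> 290
  RT 180: heading 290 -> 110
  REPEAT 3 [
    -- iteration 1/3 --
    FD 16: (-98.661,58.938) -> (-104.133,73.973) [heading=110, draw]
    FD 10: (-104.133,73.973) -> (-107.554,83.37) [heading=110, draw]
    -- iteration 2/3 --
    FD 16: (-107.554,83.37) -> (-113.026,98.405) [heading=110, draw]
    FD 10: (-113.026,98.405) -> (-116.446,107.802) [heading=110, draw]
    -- iteration 3/3 --
    FD 16: (-116.446,107.802) -> (-121.918,122.837) [heading=110, draw]
    FD 10: (-121.918,122.837) -> (-125.339,132.234) [heading=110, draw]
  ]
]
FD 9: (-125.339,132.234) -> (-128.417,140.691) [heading=110, draw]
PD: pen down
Final: pos=(-128.417,140.691), heading=110, 23 segment(s) drawn

Segment lengths:
  seg 1: (0,0) -> (11,0), length = 11
  seg 2: (11,0) -> (20.397,3.42), length = 10
  seg 3: (20.397,3.42) -> (4.64,6.199), length = 16
  seg 4: (4.64,6.199) -> (-5.208,7.935), length = 10
  seg 5: (-5.208,7.935) -> (-20.965,10.713), length = 16
  seg 6: (-20.965,10.713) -> (-30.813,12.45), length = 10
  seg 7: (-30.813,12.45) -> (-46.57,15.228), length = 16
  seg 8: (-46.57,15.228) -> (-56.418,16.965), length = 10
  seg 9: (-56.418,16.965) -> (-46.57,15.228), length = 10
  seg 10: (-46.57,15.228) -> (-58.827,25.513), length = 16
  seg 11: (-58.827,25.513) -> (-66.487,31.941), length = 10
  seg 12: (-66.487,31.941) -> (-78.744,42.225), length = 16
  seg 13: (-78.744,42.225) -> (-86.404,48.653), length = 10
  seg 14: (-86.404,48.653) -> (-98.661,58.938), length = 16
  seg 15: (-98.661,58.938) -> (-106.321,65.366), length = 10
  seg 16: (-106.321,65.366) -> (-98.661,58.938), length = 10
  seg 17: (-98.661,58.938) -> (-104.133,73.973), length = 16
  seg 18: (-104.133,73.973) -> (-107.554,83.37), length = 10
  seg 19: (-107.554,83.37) -> (-113.026,98.405), length = 16
  seg 20: (-113.026,98.405) -> (-116.446,107.802), length = 10
  seg 21: (-116.446,107.802) -> (-121.918,122.837), length = 16
  seg 22: (-121.918,122.837) -> (-125.339,132.234), length = 10
  seg 23: (-125.339,132.234) -> (-128.417,140.691), length = 9
Total = 284

Answer: 284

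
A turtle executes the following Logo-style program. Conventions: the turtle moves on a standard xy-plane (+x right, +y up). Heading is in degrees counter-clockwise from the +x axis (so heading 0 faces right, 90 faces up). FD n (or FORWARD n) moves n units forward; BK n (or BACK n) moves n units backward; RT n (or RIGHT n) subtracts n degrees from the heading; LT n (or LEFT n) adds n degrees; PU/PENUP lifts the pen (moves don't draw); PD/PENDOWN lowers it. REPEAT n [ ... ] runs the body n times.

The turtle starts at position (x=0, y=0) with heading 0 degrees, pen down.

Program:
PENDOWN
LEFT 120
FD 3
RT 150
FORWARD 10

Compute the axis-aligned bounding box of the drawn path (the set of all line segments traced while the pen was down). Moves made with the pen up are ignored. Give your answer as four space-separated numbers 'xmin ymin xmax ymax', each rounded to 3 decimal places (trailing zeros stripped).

Executing turtle program step by step:
Start: pos=(0,0), heading=0, pen down
PD: pen down
LT 120: heading 0 -> 120
FD 3: (0,0) -> (-1.5,2.598) [heading=120, draw]
RT 150: heading 120 -> 330
FD 10: (-1.5,2.598) -> (7.16,-2.402) [heading=330, draw]
Final: pos=(7.16,-2.402), heading=330, 2 segment(s) drawn

Segment endpoints: x in {-1.5, 0, 7.16}, y in {-2.402, 0, 2.598}
xmin=-1.5, ymin=-2.402, xmax=7.16, ymax=2.598

Answer: -1.5 -2.402 7.16 2.598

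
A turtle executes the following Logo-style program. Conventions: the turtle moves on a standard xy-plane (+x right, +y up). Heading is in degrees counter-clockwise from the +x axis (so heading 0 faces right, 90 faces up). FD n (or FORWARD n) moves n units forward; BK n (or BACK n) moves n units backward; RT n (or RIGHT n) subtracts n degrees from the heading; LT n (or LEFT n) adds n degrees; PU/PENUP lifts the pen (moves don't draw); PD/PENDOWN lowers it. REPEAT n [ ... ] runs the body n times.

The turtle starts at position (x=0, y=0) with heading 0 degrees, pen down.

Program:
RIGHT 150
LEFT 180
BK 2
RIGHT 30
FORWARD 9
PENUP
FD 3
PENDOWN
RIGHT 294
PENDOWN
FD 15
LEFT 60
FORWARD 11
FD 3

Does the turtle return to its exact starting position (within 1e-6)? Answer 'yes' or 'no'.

Answer: no

Derivation:
Executing turtle program step by step:
Start: pos=(0,0), heading=0, pen down
RT 150: heading 0 -> 210
LT 180: heading 210 -> 30
BK 2: (0,0) -> (-1.732,-1) [heading=30, draw]
RT 30: heading 30 -> 0
FD 9: (-1.732,-1) -> (7.268,-1) [heading=0, draw]
PU: pen up
FD 3: (7.268,-1) -> (10.268,-1) [heading=0, move]
PD: pen down
RT 294: heading 0 -> 66
PD: pen down
FD 15: (10.268,-1) -> (16.369,12.703) [heading=66, draw]
LT 60: heading 66 -> 126
FD 11: (16.369,12.703) -> (9.903,21.602) [heading=126, draw]
FD 3: (9.903,21.602) -> (8.14,24.029) [heading=126, draw]
Final: pos=(8.14,24.029), heading=126, 5 segment(s) drawn

Start position: (0, 0)
Final position: (8.14, 24.029)
Distance = 25.371; >= 1e-6 -> NOT closed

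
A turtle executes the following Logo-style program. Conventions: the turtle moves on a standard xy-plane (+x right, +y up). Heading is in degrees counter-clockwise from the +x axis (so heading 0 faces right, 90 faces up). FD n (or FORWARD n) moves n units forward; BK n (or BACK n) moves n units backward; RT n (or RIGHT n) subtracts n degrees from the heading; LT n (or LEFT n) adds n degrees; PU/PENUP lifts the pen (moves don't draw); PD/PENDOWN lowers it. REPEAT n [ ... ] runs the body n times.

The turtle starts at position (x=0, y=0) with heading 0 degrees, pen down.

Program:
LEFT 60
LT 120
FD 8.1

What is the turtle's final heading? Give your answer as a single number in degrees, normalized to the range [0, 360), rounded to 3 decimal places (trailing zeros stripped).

Executing turtle program step by step:
Start: pos=(0,0), heading=0, pen down
LT 60: heading 0 -> 60
LT 120: heading 60 -> 180
FD 8.1: (0,0) -> (-8.1,0) [heading=180, draw]
Final: pos=(-8.1,0), heading=180, 1 segment(s) drawn

Answer: 180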